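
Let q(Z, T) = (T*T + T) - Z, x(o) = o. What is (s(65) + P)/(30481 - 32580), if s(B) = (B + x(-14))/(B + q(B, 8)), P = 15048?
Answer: -361169/50376 ≈ -7.1695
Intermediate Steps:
q(Z, T) = T + T**2 - Z (q(Z, T) = (T**2 + T) - Z = (T + T**2) - Z = T + T**2 - Z)
s(B) = -7/36 + B/72 (s(B) = (B - 14)/(B + (8 + 8**2 - B)) = (-14 + B)/(B + (8 + 64 - B)) = (-14 + B)/(B + (72 - B)) = (-14 + B)/72 = (-14 + B)*(1/72) = -7/36 + B/72)
(s(65) + P)/(30481 - 32580) = ((-7/36 + (1/72)*65) + 15048)/(30481 - 32580) = ((-7/36 + 65/72) + 15048)/(-2099) = (17/24 + 15048)*(-1/2099) = (361169/24)*(-1/2099) = -361169/50376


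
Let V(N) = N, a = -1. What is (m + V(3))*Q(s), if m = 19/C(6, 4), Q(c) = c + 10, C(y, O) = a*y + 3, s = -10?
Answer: 0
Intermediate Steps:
C(y, O) = 3 - y (C(y, O) = -y + 3 = 3 - y)
Q(c) = 10 + c
m = -19/3 (m = 19/(3 - 1*6) = 19/(3 - 6) = 19/(-3) = 19*(-⅓) = -19/3 ≈ -6.3333)
(m + V(3))*Q(s) = (-19/3 + 3)*(10 - 10) = -10/3*0 = 0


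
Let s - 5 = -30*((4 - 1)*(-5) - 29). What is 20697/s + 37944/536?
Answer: 7671174/88775 ≈ 86.411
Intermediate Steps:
s = 1325 (s = 5 - 30*((4 - 1)*(-5) - 29) = 5 - 30*(3*(-5) - 29) = 5 - 30*(-15 - 29) = 5 - 30*(-44) = 5 + 1320 = 1325)
20697/s + 37944/536 = 20697/1325 + 37944/536 = 20697*(1/1325) + 37944*(1/536) = 20697/1325 + 4743/67 = 7671174/88775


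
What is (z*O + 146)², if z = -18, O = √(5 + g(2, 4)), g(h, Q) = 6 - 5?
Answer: 23260 - 5256*√6 ≈ 10385.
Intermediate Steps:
g(h, Q) = 1
O = √6 (O = √(5 + 1) = √6 ≈ 2.4495)
(z*O + 146)² = (-18*√6 + 146)² = (146 - 18*√6)²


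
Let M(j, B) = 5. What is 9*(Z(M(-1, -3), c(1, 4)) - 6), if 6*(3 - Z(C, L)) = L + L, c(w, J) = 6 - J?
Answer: -33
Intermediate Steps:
Z(C, L) = 3 - L/3 (Z(C, L) = 3 - (L + L)/6 = 3 - L/3)
9*(Z(M(-1, -3), c(1, 4)) - 6) = 9*((3 - (6 - 1*4)/3) - 6) = 9*((3 - (6 - 4)/3) - 6) = 9*((3 - ⅓*2) - 6) = 9*((3 - ⅔) - 6) = 9*(7/3 - 6) = 9*(-11/3) = -33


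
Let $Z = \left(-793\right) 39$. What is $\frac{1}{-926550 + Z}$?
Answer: $- \frac{1}{957477} \approx -1.0444 \cdot 10^{-6}$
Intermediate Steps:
$Z = -30927$
$\frac{1}{-926550 + Z} = \frac{1}{-926550 - 30927} = \frac{1}{-957477} = - \frac{1}{957477}$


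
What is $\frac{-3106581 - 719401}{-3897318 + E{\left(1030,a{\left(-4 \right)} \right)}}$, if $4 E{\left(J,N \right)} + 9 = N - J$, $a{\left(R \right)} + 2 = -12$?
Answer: $\frac{15303928}{15590325} \approx 0.98163$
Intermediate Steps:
$a{\left(R \right)} = -14$ ($a{\left(R \right)} = -2 - 12 = -14$)
$E{\left(J,N \right)} = - \frac{9}{4} - \frac{J}{4} + \frac{N}{4}$ ($E{\left(J,N \right)} = - \frac{9}{4} + \frac{N - J}{4} = - \frac{9}{4} - \left(- \frac{N}{4} + \frac{J}{4}\right) = - \frac{9}{4} - \frac{J}{4} + \frac{N}{4}$)
$\frac{-3106581 - 719401}{-3897318 + E{\left(1030,a{\left(-4 \right)} \right)}} = \frac{-3106581 - 719401}{-3897318 - \frac{1053}{4}} = - \frac{3825982}{-3897318 - \frac{1053}{4}} = - \frac{3825982}{- \frac{15590325}{4}} = \left(-3825982\right) \left(- \frac{4}{15590325}\right) = \frac{15303928}{15590325}$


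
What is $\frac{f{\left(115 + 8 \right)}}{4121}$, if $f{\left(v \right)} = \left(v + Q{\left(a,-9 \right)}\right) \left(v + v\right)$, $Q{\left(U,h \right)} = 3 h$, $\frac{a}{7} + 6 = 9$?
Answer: $\frac{23616}{4121} \approx 5.7306$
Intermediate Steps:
$a = 21$ ($a = -42 + 7 \cdot 9 = -42 + 63 = 21$)
$f{\left(v \right)} = 2 v \left(-27 + v\right)$ ($f{\left(v \right)} = \left(v + 3 \left(-9\right)\right) \left(v + v\right) = \left(v - 27\right) 2 v = \left(-27 + v\right) 2 v = 2 v \left(-27 + v\right)$)
$\frac{f{\left(115 + 8 \right)}}{4121} = \frac{2 \left(115 + 8\right) \left(-27 + \left(115 + 8\right)\right)}{4121} = 2 \cdot 123 \left(-27 + 123\right) \frac{1}{4121} = 2 \cdot 123 \cdot 96 \cdot \frac{1}{4121} = 23616 \cdot \frac{1}{4121} = \frac{23616}{4121}$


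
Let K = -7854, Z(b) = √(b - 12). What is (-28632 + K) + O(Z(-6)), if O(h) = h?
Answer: -36486 + 3*I*√2 ≈ -36486.0 + 4.2426*I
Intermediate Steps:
Z(b) = √(-12 + b)
(-28632 + K) + O(Z(-6)) = (-28632 - 7854) + √(-12 - 6) = -36486 + √(-18) = -36486 + 3*I*√2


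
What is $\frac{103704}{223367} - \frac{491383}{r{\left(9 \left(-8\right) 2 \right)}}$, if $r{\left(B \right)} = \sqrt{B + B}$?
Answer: $\frac{103704}{223367} + \frac{491383 i \sqrt{2}}{24} \approx 0.46428 + 28955.0 i$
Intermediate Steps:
$r{\left(B \right)} = \sqrt{2} \sqrt{B}$ ($r{\left(B \right)} = \sqrt{2 B} = \sqrt{2} \sqrt{B}$)
$\frac{103704}{223367} - \frac{491383}{r{\left(9 \left(-8\right) 2 \right)}} = \frac{103704}{223367} - \frac{491383}{\sqrt{2} \sqrt{9 \left(-8\right) 2}} = 103704 \cdot \frac{1}{223367} - \frac{491383}{\sqrt{2} \sqrt{\left(-72\right) 2}} = \frac{103704}{223367} - \frac{491383}{\sqrt{2} \sqrt{-144}} = \frac{103704}{223367} - \frac{491383}{\sqrt{2} \cdot 12 i} = \frac{103704}{223367} - \frac{491383}{12 i \sqrt{2}} = \frac{103704}{223367} - 491383 \left(- \frac{i \sqrt{2}}{24}\right) = \frac{103704}{223367} + \frac{491383 i \sqrt{2}}{24}$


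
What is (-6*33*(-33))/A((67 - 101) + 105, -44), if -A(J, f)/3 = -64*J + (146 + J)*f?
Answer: 1089/7046 ≈ 0.15456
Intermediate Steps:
A(J, f) = 192*J - 3*f*(146 + J) (A(J, f) = -3*(-64*J + (146 + J)*f) = -3*(-64*J + f*(146 + J)) = 192*J - 3*f*(146 + J))
(-6*33*(-33))/A((67 - 101) + 105, -44) = (-6*33*(-33))/(-438*(-44) + 192*((67 - 101) + 105) - 3*((67 - 101) + 105)*(-44)) = (-198*(-33))/(19272 + 192*(-34 + 105) - 3*(-34 + 105)*(-44)) = 6534/(19272 + 192*71 - 3*71*(-44)) = 6534/(19272 + 13632 + 9372) = 6534/42276 = 6534*(1/42276) = 1089/7046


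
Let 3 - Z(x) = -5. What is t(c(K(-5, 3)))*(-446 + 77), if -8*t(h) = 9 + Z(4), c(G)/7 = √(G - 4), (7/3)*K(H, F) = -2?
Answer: 6273/8 ≈ 784.13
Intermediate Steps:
K(H, F) = -6/7 (K(H, F) = (3/7)*(-2) = -6/7)
c(G) = 7*√(-4 + G) (c(G) = 7*√(G - 4) = 7*√(-4 + G))
Z(x) = 8 (Z(x) = 3 - 1*(-5) = 3 + 5 = 8)
t(h) = -17/8 (t(h) = -(9 + 8)/8 = -⅛*17 = -17/8)
t(c(K(-5, 3)))*(-446 + 77) = -17*(-446 + 77)/8 = -17/8*(-369) = 6273/8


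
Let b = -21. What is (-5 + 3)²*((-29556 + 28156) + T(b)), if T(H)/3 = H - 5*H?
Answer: -4592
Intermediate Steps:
T(H) = -12*H (T(H) = 3*(H - 5*H) = 3*(-4*H) = -12*H)
(-5 + 3)²*((-29556 + 28156) + T(b)) = (-5 + 3)²*((-29556 + 28156) - 12*(-21)) = (-2)²*(-1400 + 252) = 4*(-1148) = -4592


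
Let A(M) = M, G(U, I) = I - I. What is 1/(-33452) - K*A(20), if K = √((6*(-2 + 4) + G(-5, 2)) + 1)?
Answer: -1/33452 - 20*√13 ≈ -72.111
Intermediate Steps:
G(U, I) = 0
K = √13 (K = √((6*(-2 + 4) + 0) + 1) = √((6*2 + 0) + 1) = √((12 + 0) + 1) = √(12 + 1) = √13 ≈ 3.6056)
1/(-33452) - K*A(20) = 1/(-33452) - √13*20 = -1/33452 - 20*√13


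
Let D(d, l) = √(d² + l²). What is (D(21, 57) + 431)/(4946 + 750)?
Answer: 431/5696 + 3*√410/5696 ≈ 0.086332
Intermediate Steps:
(D(21, 57) + 431)/(4946 + 750) = (√(21² + 57²) + 431)/(4946 + 750) = (√(441 + 3249) + 431)/5696 = (√3690 + 431)*(1/5696) = (3*√410 + 431)*(1/5696) = (431 + 3*√410)*(1/5696) = 431/5696 + 3*√410/5696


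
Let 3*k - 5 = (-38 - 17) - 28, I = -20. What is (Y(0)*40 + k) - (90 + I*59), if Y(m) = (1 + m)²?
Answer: 1104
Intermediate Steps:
k = -26 (k = 5/3 + ((-38 - 17) - 28)/3 = 5/3 + (-55 - 28)/3 = 5/3 + (⅓)*(-83) = 5/3 - 83/3 = -26)
(Y(0)*40 + k) - (90 + I*59) = ((1 + 0)²*40 - 26) - (90 - 20*59) = (1²*40 - 26) - (90 - 1180) = (1*40 - 26) - 1*(-1090) = (40 - 26) + 1090 = 14 + 1090 = 1104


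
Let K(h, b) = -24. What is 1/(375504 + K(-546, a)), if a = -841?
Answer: 1/375480 ≈ 2.6633e-6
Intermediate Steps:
1/(375504 + K(-546, a)) = 1/(375504 - 24) = 1/375480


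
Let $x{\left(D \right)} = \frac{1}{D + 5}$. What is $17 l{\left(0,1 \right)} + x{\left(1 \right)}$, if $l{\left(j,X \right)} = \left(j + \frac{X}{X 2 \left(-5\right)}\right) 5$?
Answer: $- \frac{25}{3} \approx -8.3333$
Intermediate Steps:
$x{\left(D \right)} = \frac{1}{5 + D}$
$l{\left(j,X \right)} = - \frac{1}{2} + 5 j$ ($l{\left(j,X \right)} = \left(j + \frac{X}{2 X \left(-5\right)}\right) 5 = \left(j + \frac{X}{\left(-10\right) X}\right) 5 = \left(j + X \left(- \frac{1}{10 X}\right)\right) 5 = \left(j - \frac{1}{10}\right) 5 = \left(- \frac{1}{10} + j\right) 5 = - \frac{1}{2} + 5 j$)
$17 l{\left(0,1 \right)} + x{\left(1 \right)} = 17 \left(- \frac{1}{2} + 5 \cdot 0\right) + \frac{1}{5 + 1} = 17 \left(- \frac{1}{2} + 0\right) + \frac{1}{6} = 17 \left(- \frac{1}{2}\right) + \frac{1}{6} = - \frac{17}{2} + \frac{1}{6} = - \frac{25}{3}$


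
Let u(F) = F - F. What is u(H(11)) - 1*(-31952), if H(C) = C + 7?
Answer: 31952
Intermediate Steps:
H(C) = 7 + C
u(F) = 0
u(H(11)) - 1*(-31952) = 0 - 1*(-31952) = 0 + 31952 = 31952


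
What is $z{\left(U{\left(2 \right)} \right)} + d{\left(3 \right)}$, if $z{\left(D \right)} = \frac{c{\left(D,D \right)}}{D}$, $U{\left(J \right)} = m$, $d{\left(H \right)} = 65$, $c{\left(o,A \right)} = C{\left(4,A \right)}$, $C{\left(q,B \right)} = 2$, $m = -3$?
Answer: $\frac{193}{3} \approx 64.333$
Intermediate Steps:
$c{\left(o,A \right)} = 2$
$U{\left(J \right)} = -3$
$z{\left(D \right)} = \frac{2}{D}$
$z{\left(U{\left(2 \right)} \right)} + d{\left(3 \right)} = \frac{2}{-3} + 65 = 2 \left(- \frac{1}{3}\right) + 65 = - \frac{2}{3} + 65 = \frac{193}{3}$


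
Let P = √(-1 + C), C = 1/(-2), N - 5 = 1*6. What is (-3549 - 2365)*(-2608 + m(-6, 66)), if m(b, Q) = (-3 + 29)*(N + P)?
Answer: 13732308 - 76882*I*√6 ≈ 1.3732e+7 - 1.8832e+5*I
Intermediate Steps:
N = 11 (N = 5 + 1*6 = 5 + 6 = 11)
C = -½ ≈ -0.50000
P = I*√6/2 (P = √(-1 - ½) = √(-3/2) = I*√6/2 ≈ 1.2247*I)
m(b, Q) = 286 + 13*I*√6 (m(b, Q) = (-3 + 29)*(11 + I*√6/2) = 26*(11 + I*√6/2) = 286 + 13*I*√6)
(-3549 - 2365)*(-2608 + m(-6, 66)) = (-3549 - 2365)*(-2608 + (286 + 13*I*√6)) = -5914*(-2322 + 13*I*√6) = 13732308 - 76882*I*√6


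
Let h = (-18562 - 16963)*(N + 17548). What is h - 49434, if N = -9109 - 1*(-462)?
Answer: -316257459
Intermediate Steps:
N = -8647 (N = -9109 + 462 = -8647)
h = -316208025 (h = (-18562 - 16963)*(-8647 + 17548) = -35525*8901 = -316208025)
h - 49434 = -316208025 - 49434 = -316257459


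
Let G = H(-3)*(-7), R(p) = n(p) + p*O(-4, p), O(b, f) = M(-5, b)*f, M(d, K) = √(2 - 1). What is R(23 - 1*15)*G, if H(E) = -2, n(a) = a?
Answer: 1008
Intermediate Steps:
M(d, K) = 1 (M(d, K) = √1 = 1)
O(b, f) = f (O(b, f) = 1*f = f)
R(p) = p + p² (R(p) = p + p*p = p + p²)
G = 14 (G = -2*(-7) = 14)
R(23 - 1*15)*G = ((23 - 1*15)*(1 + (23 - 1*15)))*14 = ((23 - 15)*(1 + (23 - 15)))*14 = (8*(1 + 8))*14 = (8*9)*14 = 72*14 = 1008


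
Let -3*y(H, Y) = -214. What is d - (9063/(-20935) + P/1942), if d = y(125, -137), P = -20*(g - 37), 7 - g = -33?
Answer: 82612303/1150635 ≈ 71.797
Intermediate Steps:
g = 40 (g = 7 - 1*(-33) = 7 + 33 = 40)
P = -60 (P = -20*(40 - 37) = -20*3 = -60)
y(H, Y) = 214/3 (y(H, Y) = -⅓*(-214) = 214/3)
d = 214/3 ≈ 71.333
d - (9063/(-20935) + P/1942) = 214/3 - (9063/(-20935) - 60/1942) = 214/3 - (9063*(-1/20935) - 60*1/1942) = 214/3 - (-171/395 - 30/971) = 214/3 - 1*(-177891/383545) = 214/3 + 177891/383545 = 82612303/1150635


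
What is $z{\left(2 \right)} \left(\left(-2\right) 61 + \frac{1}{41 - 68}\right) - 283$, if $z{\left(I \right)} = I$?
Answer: $- \frac{14231}{27} \approx -527.07$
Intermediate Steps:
$z{\left(2 \right)} \left(\left(-2\right) 61 + \frac{1}{41 - 68}\right) - 283 = 2 \left(\left(-2\right) 61 + \frac{1}{41 - 68}\right) - 283 = 2 \left(-122 + \frac{1}{-27}\right) - 283 = 2 \left(-122 - \frac{1}{27}\right) - 283 = 2 \left(- \frac{3295}{27}\right) - 283 = - \frac{6590}{27} - 283 = - \frac{14231}{27}$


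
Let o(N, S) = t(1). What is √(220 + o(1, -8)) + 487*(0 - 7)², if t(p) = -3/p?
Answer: 23863 + √217 ≈ 23878.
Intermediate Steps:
o(N, S) = -3 (o(N, S) = -3/1 = -3*1 = -3)
√(220 + o(1, -8)) + 487*(0 - 7)² = √(220 - 3) + 487*(0 - 7)² = √217 + 487*(-7)² = √217 + 487*49 = √217 + 23863 = 23863 + √217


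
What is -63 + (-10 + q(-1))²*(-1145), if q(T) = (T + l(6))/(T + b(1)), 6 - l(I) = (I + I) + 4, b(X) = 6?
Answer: -852424/5 ≈ -1.7048e+5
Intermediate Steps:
l(I) = 2 - 2*I (l(I) = 6 - ((I + I) + 4) = 6 - (2*I + 4) = 6 - (4 + 2*I) = 6 + (-4 - 2*I) = 2 - 2*I)
q(T) = (-10 + T)/(6 + T) (q(T) = (T + (2 - 2*6))/(T + 6) = (T + (2 - 12))/(6 + T) = (T - 10)/(6 + T) = (-10 + T)/(6 + T))
-63 + (-10 + q(-1))²*(-1145) = -63 + (-10 + (-10 - 1)/(6 - 1))²*(-1145) = -63 + (-10 - 11/5)²*(-1145) = -63 + (-61/5)²*(-1145) = -63 + (3721/25)*(-1145) = -63 - 852109/5 = -852424/5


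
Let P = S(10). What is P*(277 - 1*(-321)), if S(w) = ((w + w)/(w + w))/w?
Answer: 299/5 ≈ 59.800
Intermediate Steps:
S(w) = 1/w (S(w) = ((2*w)/((2*w)))/w = ((2*w)*(1/(2*w)))/w = 1/w)
P = 1/10 ≈ 0.10000
P*(277 - 1*(-321)) = (277 - 1*(-321))/10 = (277 + 321)/10 = (1/10)*598 = 299/5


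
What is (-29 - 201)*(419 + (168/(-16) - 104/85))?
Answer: -1592451/17 ≈ -93674.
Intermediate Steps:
(-29 - 201)*(419 + (168/(-16) - 104/85)) = -230*(419 + (168*(-1/16) - 104*1/85)) = -230*(419 + (-21/2 - 104/85)) = -230*(419 - 1993/170) = -230*69237/170 = -1592451/17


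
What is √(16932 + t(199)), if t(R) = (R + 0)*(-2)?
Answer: √16534 ≈ 128.58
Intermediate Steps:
t(R) = -2*R (t(R) = R*(-2) = -2*R)
√(16932 + t(199)) = √(16932 - 2*199) = √(16932 - 398) = √16534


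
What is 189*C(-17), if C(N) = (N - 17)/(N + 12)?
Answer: 6426/5 ≈ 1285.2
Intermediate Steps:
C(N) = (-17 + N)/(12 + N)
189*C(-17) = 189*((-17 - 17)/(12 - 17)) = 189*(-34/(-5)) = 189*(-1/5*(-34)) = 189*(34/5) = 6426/5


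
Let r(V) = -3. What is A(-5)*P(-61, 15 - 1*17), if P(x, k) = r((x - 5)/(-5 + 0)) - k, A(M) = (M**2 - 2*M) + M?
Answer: -30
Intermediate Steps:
A(M) = M**2 - M
P(x, k) = -3 - k
A(-5)*P(-61, 15 - 1*17) = (-5*(-1 - 5))*(-3 - (15 - 1*17)) = (-5*(-6))*(-3 - (15 - 17)) = 30*(-3 - 1*(-2)) = 30*(-3 + 2) = 30*(-1) = -30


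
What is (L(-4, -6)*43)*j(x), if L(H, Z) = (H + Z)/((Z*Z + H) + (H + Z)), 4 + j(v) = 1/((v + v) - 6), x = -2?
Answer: 1763/22 ≈ 80.136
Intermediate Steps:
j(v) = -4 + 1/(-6 + 2*v) (j(v) = -4 + 1/((v + v) - 6) = -4 + 1/(2*v - 6) = -4 + 1/(-6 + 2*v))
L(H, Z) = (H + Z)/(Z + Z**2 + 2*H) (L(H, Z) = (H + Z)/((Z**2 + H) + (H + Z)) = (H + Z)/((H + Z**2) + (H + Z)) = (H + Z)/(Z + Z**2 + 2*H))
(L(-4, -6)*43)*j(x) = (((-4 - 6)/(-6 + (-6)**2 + 2*(-4)))*43)*((25 - 8*(-2))/(2*(-3 - 2))) = ((-10/(-6 + 36 - 8))*43)*((1/2)*(25 + 16)/(-5)) = ((-10/22)*43)*((1/2)*(-1/5)*41) = (((1/22)*(-10))*43)*(-41/10) = -5/11*43*(-41/10) = -215/11*(-41/10) = 1763/22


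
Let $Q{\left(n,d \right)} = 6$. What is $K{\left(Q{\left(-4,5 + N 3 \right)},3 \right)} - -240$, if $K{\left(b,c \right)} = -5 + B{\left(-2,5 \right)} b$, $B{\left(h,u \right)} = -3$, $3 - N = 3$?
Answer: $217$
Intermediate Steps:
$N = 0$ ($N = 3 - 3 = 0$)
$K{\left(b,c \right)} = -5 - 3 b$
$K{\left(Q{\left(-4,5 + N 3 \right)},3 \right)} - -240 = \left(-5 - 18\right) - -240 = \left(-5 - 18\right) + 240 = -23 + 240 = 217$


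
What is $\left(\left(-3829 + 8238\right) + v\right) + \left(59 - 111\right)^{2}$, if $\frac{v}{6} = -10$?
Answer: $7053$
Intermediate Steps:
$v = -60$ ($v = 6 \left(-10\right) = -60$)
$\left(\left(-3829 + 8238\right) + v\right) + \left(59 - 111\right)^{2} = \left(\left(-3829 + 8238\right) - 60\right) + \left(59 - 111\right)^{2} = \left(4409 - 60\right) + \left(-52\right)^{2} = 4349 + 2704 = 7053$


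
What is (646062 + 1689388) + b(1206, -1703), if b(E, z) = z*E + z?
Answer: 279929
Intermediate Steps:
b(E, z) = z + E*z (b(E, z) = E*z + z = z + E*z)
(646062 + 1689388) + b(1206, -1703) = (646062 + 1689388) - 1703*(1 + 1206) = 2335450 - 1703*1207 = 2335450 - 2055521 = 279929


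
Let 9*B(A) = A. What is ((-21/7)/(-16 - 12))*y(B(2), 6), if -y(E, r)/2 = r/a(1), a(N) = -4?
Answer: 9/28 ≈ 0.32143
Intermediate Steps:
B(A) = A/9
y(E, r) = r/2 (y(E, r) = -2*r/(-4) = -2*r*(-1)/4 = -(-1)*r/2 = r/2)
((-21/7)/(-16 - 12))*y(B(2), 6) = ((-21/7)/(-16 - 12))*((1/2)*6) = ((-21*1/7)/(-28))*3 = -1/28*(-3)*3 = (3/28)*3 = 9/28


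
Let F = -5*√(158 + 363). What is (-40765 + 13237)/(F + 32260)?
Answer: -177610656/208138915 - 27528*√521/208138915 ≈ -0.85635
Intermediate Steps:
F = -5*√521 ≈ -114.13
(-40765 + 13237)/(F + 32260) = (-40765 + 13237)/(-5*√521 + 32260) = -27528/(32260 - 5*√521)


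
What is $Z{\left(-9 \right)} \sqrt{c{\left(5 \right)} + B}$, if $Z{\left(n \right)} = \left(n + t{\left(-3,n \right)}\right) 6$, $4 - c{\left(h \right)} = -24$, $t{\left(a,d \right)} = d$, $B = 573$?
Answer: $- 108 \sqrt{601} \approx -2647.7$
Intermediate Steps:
$c{\left(h \right)} = 28$ ($c{\left(h \right)} = 4 - -24 = 4 + 24 = 28$)
$Z{\left(n \right)} = 12 n$ ($Z{\left(n \right)} = \left(n + n\right) 6 = 2 n 6 = 12 n$)
$Z{\left(-9 \right)} \sqrt{c{\left(5 \right)} + B} = 12 \left(-9\right) \sqrt{28 + 573} = - 108 \sqrt{601}$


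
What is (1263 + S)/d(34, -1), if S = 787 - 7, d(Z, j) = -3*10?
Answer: -681/10 ≈ -68.100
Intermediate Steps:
d(Z, j) = -30
S = 780
(1263 + S)/d(34, -1) = (1263 + 780)/(-30) = -1/30*2043 = -681/10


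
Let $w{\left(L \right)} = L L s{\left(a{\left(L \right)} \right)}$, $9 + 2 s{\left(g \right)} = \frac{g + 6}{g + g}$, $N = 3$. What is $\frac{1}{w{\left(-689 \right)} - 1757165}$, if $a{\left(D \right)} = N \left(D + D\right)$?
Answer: $- \frac{2}{7549803} \approx -2.6491 \cdot 10^{-7}$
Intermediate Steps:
$a{\left(D \right)} = 6 D$ ($a{\left(D \right)} = 3 \left(D + D\right) = 3 \cdot 2 D = 6 D$)
$s{\left(g \right)} = - \frac{9}{2} + \frac{6 + g}{4 g}$ ($s{\left(g \right)} = - \frac{9}{2} + \frac{\left(g + 6\right) \frac{1}{g + g}}{2} = - \frac{9}{2} + \frac{\left(6 + g\right) \frac{1}{2 g}}{2} = - \frac{9}{2} + \frac{\frac{1}{2} \frac{1}{g} \left(6 + g\right)}{2} = - \frac{9}{2} + \frac{6 + g}{4 g}$)
$w{\left(L \right)} = \frac{L \left(6 - 102 L\right)}{24}$ ($w{\left(L \right)} = L L \frac{6 - 17 \cdot 6 L}{4 \cdot 6 L} = L^{2} \frac{\frac{1}{6 L} \left(6 - 102 L\right)}{4} = L^{2} \frac{6 - 102 L}{24 L} = \frac{L \left(6 - 102 L\right)}{24}$)
$\frac{1}{w{\left(-689 \right)} - 1757165} = \frac{1}{\frac{1}{4} \left(-689\right) \left(1 - -11713\right) - 1757165} = \frac{1}{\frac{1}{4} \left(-689\right) \left(1 + 11713\right) - 1757165} = \frac{1}{\frac{1}{4} \left(-689\right) 11714 - 1757165} = \frac{1}{- \frac{4035473}{2} - 1757165} = \frac{1}{- \frac{7549803}{2}} = - \frac{2}{7549803}$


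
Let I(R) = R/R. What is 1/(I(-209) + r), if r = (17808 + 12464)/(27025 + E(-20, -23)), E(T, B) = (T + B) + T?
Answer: 13481/28617 ≈ 0.47108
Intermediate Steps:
E(T, B) = B + 2*T (E(T, B) = (B + T) + T = B + 2*T)
I(R) = 1
r = 15136/13481 (r = (17808 + 12464)/(27025 + (-23 + 2*(-20))) = 30272/(27025 + (-23 - 40)) = 30272/(27025 - 63) = 30272/26962 = 30272*(1/26962) = 15136/13481 ≈ 1.1228)
1/(I(-209) + r) = 1/(1 + 15136/13481) = 1/(28617/13481) = 13481/28617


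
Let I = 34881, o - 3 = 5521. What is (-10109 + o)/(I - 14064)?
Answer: -4585/20817 ≈ -0.22025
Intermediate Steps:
o = 5524 (o = 3 + 5521 = 5524)
(-10109 + o)/(I - 14064) = (-10109 + 5524)/(34881 - 14064) = -4585/20817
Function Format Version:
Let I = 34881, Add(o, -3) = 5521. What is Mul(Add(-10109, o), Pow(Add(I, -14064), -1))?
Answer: Rational(-4585, 20817) ≈ -0.22025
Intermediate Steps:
o = 5524 (o = Add(3, 5521) = 5524)
Mul(Add(-10109, o), Pow(Add(I, -14064), -1)) = Mul(Add(-10109, 5524), Pow(Add(34881, -14064), -1)) = Mul(-4585, Pow(20817, -1)) = Mul(-4585, Rational(1, 20817)) = Rational(-4585, 20817)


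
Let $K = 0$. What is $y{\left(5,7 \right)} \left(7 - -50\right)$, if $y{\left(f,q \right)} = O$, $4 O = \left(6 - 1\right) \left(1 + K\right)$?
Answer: $\frac{285}{4} \approx 71.25$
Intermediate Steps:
$O = \frac{5}{4}$ ($O = \frac{\left(6 - 1\right) \left(1 + 0\right)}{4} = \frac{5 \cdot 1}{4} = \frac{1}{4} \cdot 5 = \frac{5}{4} \approx 1.25$)
$y{\left(f,q \right)} = \frac{5}{4}$
$y{\left(5,7 \right)} \left(7 - -50\right) = \frac{5 \left(7 - -50\right)}{4} = \frac{5 \left(7 + 50\right)}{4} = \frac{5}{4} \cdot 57 = \frac{285}{4}$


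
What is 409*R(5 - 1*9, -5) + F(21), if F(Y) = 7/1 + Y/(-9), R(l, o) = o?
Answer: -6121/3 ≈ -2040.3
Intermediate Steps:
F(Y) = 7 - Y/9 (F(Y) = 7*1 + Y*(-⅑) = 7 - Y/9)
409*R(5 - 1*9, -5) + F(21) = 409*(-5) + (7 - ⅑*21) = -2045 + (7 - 7/3) = -2045 + 14/3 = -6121/3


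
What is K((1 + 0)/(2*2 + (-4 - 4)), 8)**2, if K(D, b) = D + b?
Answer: 961/16 ≈ 60.063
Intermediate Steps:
K((1 + 0)/(2*2 + (-4 - 4)), 8)**2 = ((1 + 0)/(2*2 + (-4 - 4)) + 8)**2 = (1/(4 - 8) + 8)**2 = (1/(-4) + 8)**2 = (1*(-1/4) + 8)**2 = (-1/4 + 8)**2 = (31/4)**2 = 961/16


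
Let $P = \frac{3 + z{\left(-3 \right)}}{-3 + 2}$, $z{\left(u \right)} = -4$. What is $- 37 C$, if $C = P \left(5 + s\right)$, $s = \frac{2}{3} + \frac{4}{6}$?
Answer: $- \frac{703}{3} \approx -234.33$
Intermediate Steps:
$s = \frac{4}{3}$ ($s = 2 \cdot \frac{1}{3} + 4 \cdot \frac{1}{6} = \frac{2}{3} + \frac{2}{3} = \frac{4}{3} \approx 1.3333$)
$P = 1$ ($P = \frac{3 - 4}{-3 + 2} = - \frac{1}{-1} = \left(-1\right) \left(-1\right) = 1$)
$C = \frac{19}{3}$ ($C = 1 \left(5 + \frac{4}{3}\right) = 1 \cdot \frac{19}{3} = \frac{19}{3} \approx 6.3333$)
$- 37 C = \left(-37\right) \frac{19}{3} = - \frac{703}{3}$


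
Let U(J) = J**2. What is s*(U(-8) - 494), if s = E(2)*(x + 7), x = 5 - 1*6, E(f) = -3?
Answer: 7740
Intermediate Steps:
x = -1 (x = 5 - 6 = -1)
s = -18 (s = -3*(-1 + 7) = -3*6 = -18)
s*(U(-8) - 494) = -18*((-8)**2 - 494) = -18*(64 - 494) = -18*(-430) = 7740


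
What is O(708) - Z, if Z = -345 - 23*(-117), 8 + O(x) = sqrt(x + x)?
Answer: -2354 + 2*sqrt(354) ≈ -2316.4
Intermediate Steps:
O(x) = -8 + sqrt(2)*sqrt(x) (O(x) = -8 + sqrt(x + x) = -8 + sqrt(2*x) = -8 + sqrt(2)*sqrt(x))
Z = 2346 (Z = -345 + 2691 = 2346)
O(708) - Z = (-8 + sqrt(2)*sqrt(708)) - 1*2346 = (-8 + sqrt(2)*(2*sqrt(177))) - 2346 = (-8 + 2*sqrt(354)) - 2346 = -2354 + 2*sqrt(354)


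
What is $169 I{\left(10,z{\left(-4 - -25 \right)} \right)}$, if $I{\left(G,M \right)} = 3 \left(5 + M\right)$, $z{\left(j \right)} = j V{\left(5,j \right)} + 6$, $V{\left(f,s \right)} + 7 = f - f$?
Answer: $-68952$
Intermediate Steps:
$V{\left(f,s \right)} = -7$ ($V{\left(f,s \right)} = -7 + \left(f - f\right) = -7 + 0 = -7$)
$z{\left(j \right)} = 6 - 7 j$ ($z{\left(j \right)} = j \left(-7\right) + 6 = - 7 j + 6 = 6 - 7 j$)
$I{\left(G,M \right)} = 15 + 3 M$
$169 I{\left(10,z{\left(-4 - -25 \right)} \right)} = 169 \left(15 + 3 \left(6 - 7 \left(-4 - -25\right)\right)\right) = 169 \left(15 + 3 \left(6 - 7 \left(-4 + 25\right)\right)\right) = 169 \left(15 + 3 \left(6 - 147\right)\right) = 169 \left(15 + 3 \left(-141\right)\right) = 169 \left(15 - 423\right) = 169 \left(-408\right) = -68952$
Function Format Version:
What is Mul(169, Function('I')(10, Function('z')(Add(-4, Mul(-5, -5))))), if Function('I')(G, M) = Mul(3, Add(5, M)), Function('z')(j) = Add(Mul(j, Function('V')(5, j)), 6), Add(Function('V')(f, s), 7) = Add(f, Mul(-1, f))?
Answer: -68952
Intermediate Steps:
Function('V')(f, s) = -7 (Function('V')(f, s) = Add(-7, Add(f, Mul(-1, f))) = Add(-7, 0) = -7)
Function('z')(j) = Add(6, Mul(-7, j)) (Function('z')(j) = Add(Mul(j, -7), 6) = Add(Mul(-7, j), 6) = Add(6, Mul(-7, j)))
Function('I')(G, M) = Add(15, Mul(3, M))
Mul(169, Function('I')(10, Function('z')(Add(-4, Mul(-5, -5))))) = Mul(169, Add(15, Mul(3, Add(6, Mul(-7, Add(-4, Mul(-5, -5))))))) = Mul(169, Add(15, Mul(3, Add(6, Mul(-7, Add(-4, 25)))))) = Mul(169, Add(15, Mul(3, Add(6, Mul(-7, 21))))) = Mul(169, Add(15, Mul(3, Add(6, -147)))) = Mul(169, Add(15, Mul(3, -141))) = Mul(169, Add(15, -423)) = Mul(169, -408) = -68952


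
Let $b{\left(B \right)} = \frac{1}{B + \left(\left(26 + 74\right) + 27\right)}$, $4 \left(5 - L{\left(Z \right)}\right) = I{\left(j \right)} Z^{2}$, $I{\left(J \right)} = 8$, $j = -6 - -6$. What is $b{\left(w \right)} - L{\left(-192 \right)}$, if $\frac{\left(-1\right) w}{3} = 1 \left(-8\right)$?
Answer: $\frac{11132174}{151} \approx 73723.0$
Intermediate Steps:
$j = 0$ ($j = -6 + 6 = 0$)
$w = 24$ ($w = - 3 \cdot 1 \left(-8\right) = \left(-3\right) \left(-8\right) = 24$)
$L{\left(Z \right)} = 5 - 2 Z^{2}$ ($L{\left(Z \right)} = 5 - \frac{8 Z^{2}}{4} = 5 - 2 Z^{2}$)
$b{\left(B \right)} = \frac{1}{127 + B}$ ($b{\left(B \right)} = \frac{1}{B + \left(100 + 27\right)} = \frac{1}{B + 127} = \frac{1}{127 + B}$)
$b{\left(w \right)} - L{\left(-192 \right)} = \frac{1}{127 + 24} - \left(5 - 2 \left(-192\right)^{2}\right) = \frac{1}{151} - \left(5 - 73728\right) = \frac{1}{151} - -73723 = \frac{1}{151} + 73723 = \frac{11132174}{151}$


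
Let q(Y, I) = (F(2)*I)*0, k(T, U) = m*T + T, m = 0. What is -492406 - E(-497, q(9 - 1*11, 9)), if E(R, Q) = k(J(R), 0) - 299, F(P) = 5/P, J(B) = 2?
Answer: -492109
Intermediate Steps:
k(T, U) = T (k(T, U) = 0*T + T = 0 + T = T)
q(Y, I) = 0 (q(Y, I) = ((5/2)*I)*0 = ((5*(1/2))*I)*0 = (5*I/2)*0 = 0)
E(R, Q) = -297 (E(R, Q) = 2 - 299 = -297)
-492406 - E(-497, q(9 - 1*11, 9)) = -492406 - 1*(-297) = -492406 + 297 = -492109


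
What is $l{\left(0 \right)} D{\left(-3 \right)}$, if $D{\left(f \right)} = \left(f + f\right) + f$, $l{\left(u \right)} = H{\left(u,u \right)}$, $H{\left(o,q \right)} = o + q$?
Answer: $0$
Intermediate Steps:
$l{\left(u \right)} = 2 u$ ($l{\left(u \right)} = u + u = 2 u$)
$D{\left(f \right)} = 3 f$ ($D{\left(f \right)} = 2 f + f = 3 f$)
$l{\left(0 \right)} D{\left(-3 \right)} = 2 \cdot 0 \cdot 3 \left(-3\right) = 0 \left(-9\right) = 0$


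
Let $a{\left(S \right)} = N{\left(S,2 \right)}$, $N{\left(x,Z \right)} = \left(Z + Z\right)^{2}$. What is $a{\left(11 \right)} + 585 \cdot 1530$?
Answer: $895066$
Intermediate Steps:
$N{\left(x,Z \right)} = 4 Z^{2}$ ($N{\left(x,Z \right)} = \left(2 Z\right)^{2} = 4 Z^{2}$)
$a{\left(S \right)} = 16$ ($a{\left(S \right)} = 4 \cdot 2^{2} = 4 \cdot 4 = 16$)
$a{\left(11 \right)} + 585 \cdot 1530 = 16 + 585 \cdot 1530 = 16 + 895050 = 895066$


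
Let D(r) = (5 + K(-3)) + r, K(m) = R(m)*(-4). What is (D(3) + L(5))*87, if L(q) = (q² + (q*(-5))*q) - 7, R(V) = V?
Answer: -7569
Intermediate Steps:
K(m) = -4*m (K(m) = m*(-4) = -4*m)
D(r) = 17 + r (D(r) = (5 - 4*(-3)) + r = (5 + 12) + r = 17 + r)
L(q) = -7 - 4*q² (L(q) = (q² + (-5*q)*q) - 7 = (q² - 5*q²) - 7 = -4*q² - 7 = -7 - 4*q²)
(D(3) + L(5))*87 = ((17 + 3) + (-7 - 4*5²))*87 = (20 + (-7 - 4*25))*87 = (20 + (-7 - 100))*87 = (20 - 107)*87 = -87*87 = -7569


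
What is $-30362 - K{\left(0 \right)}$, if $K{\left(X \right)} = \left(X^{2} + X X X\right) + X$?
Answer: $-30362$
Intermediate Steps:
$K{\left(X \right)} = X + X^{2} + X^{3}$ ($K{\left(X \right)} = \left(X^{2} + X^{2} X\right) + X = \left(X^{2} + X^{3}\right) + X = X + X^{2} + X^{3}$)
$-30362 - K{\left(0 \right)} = -30362 - 0 \left(1 + 0 + 0^{2}\right) = -30362 - 0 \left(1 + 0 + 0\right) = -30362 - 0 \cdot 1 = -30362 - 0 = -30362 + 0 = -30362$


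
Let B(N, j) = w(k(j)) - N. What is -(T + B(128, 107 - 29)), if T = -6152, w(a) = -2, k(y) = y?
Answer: 6282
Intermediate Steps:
B(N, j) = -2 - N
-(T + B(128, 107 - 29)) = -(-6152 + (-2 - 1*128)) = -(-6152 + (-2 - 128)) = -(-6152 - 130) = -1*(-6282) = 6282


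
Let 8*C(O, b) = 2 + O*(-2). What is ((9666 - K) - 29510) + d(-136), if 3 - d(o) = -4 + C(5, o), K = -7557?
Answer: -12279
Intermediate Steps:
C(O, b) = ¼ - O/4 (C(O, b) = (2 + O*(-2))/8 = (2 - 2*O)/8 = ¼ - O/4)
d(o) = 8 (d(o) = 3 - (-4 + (¼ - ¼*5)) = 3 - (-4 + (¼ - 5/4)) = 3 - (-4 - 1) = 3 - 1*(-5) = 3 + 5 = 8)
((9666 - K) - 29510) + d(-136) = ((9666 - 1*(-7557)) - 29510) + 8 = ((9666 + 7557) - 29510) + 8 = (17223 - 29510) + 8 = -12287 + 8 = -12279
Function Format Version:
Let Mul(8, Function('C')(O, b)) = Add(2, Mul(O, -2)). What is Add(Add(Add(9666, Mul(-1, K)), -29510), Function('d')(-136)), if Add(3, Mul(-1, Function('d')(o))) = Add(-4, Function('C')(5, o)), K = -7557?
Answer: -12279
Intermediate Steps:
Function('C')(O, b) = Add(Rational(1, 4), Mul(Rational(-1, 4), O)) (Function('C')(O, b) = Mul(Rational(1, 8), Add(2, Mul(O, -2))) = Mul(Rational(1, 8), Add(2, Mul(-2, O))) = Add(Rational(1, 4), Mul(Rational(-1, 4), O)))
Function('d')(o) = 8 (Function('d')(o) = Add(3, Mul(-1, Add(-4, Add(Rational(1, 4), Mul(Rational(-1, 4), 5))))) = Add(3, Mul(-1, Add(-4, Add(Rational(1, 4), Rational(-5, 4))))) = Add(3, Mul(-1, Add(-4, -1))) = Add(3, Mul(-1, -5)) = Add(3, 5) = 8)
Add(Add(Add(9666, Mul(-1, K)), -29510), Function('d')(-136)) = Add(Add(Add(9666, Mul(-1, -7557)), -29510), 8) = Add(Add(Add(9666, 7557), -29510), 8) = Add(Add(17223, -29510), 8) = Add(-12287, 8) = -12279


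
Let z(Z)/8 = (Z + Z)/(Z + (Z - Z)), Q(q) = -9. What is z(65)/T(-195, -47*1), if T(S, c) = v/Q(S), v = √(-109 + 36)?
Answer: 144*I*√73/73 ≈ 16.854*I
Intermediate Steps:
v = I*√73 (v = √(-73) = I*√73 ≈ 8.544*I)
z(Z) = 16 (z(Z) = 8*((Z + Z)/(Z + (Z - Z))) = 8*((2*Z)/(Z + 0)) = 8*((2*Z)/Z) = 8*2 = 16)
T(S, c) = -I*√73/9 (T(S, c) = (I*√73)/(-9) = (I*√73)*(-⅑) = -I*√73/9)
z(65)/T(-195, -47*1) = 16/((-I*√73/9)) = 16*(9*I*√73/73) = 144*I*√73/73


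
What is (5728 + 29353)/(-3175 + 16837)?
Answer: 35081/13662 ≈ 2.5678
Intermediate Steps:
(5728 + 29353)/(-3175 + 16837) = 35081/13662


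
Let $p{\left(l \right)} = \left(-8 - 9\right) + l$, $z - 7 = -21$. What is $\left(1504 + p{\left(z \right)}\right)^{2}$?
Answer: $2169729$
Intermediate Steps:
$z = -14$ ($z = 7 - 21 = -14$)
$p{\left(l \right)} = -17 + l$
$\left(1504 + p{\left(z \right)}\right)^{2} = \left(1504 - 31\right)^{2} = 1473^{2} = 2169729$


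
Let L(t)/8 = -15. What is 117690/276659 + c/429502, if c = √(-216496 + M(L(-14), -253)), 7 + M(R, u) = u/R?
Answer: 117690/276659 + I*√779403210/25770120 ≈ 0.4254 + 0.0010833*I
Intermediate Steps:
L(t) = -120 (L(t) = 8*(-15) = -120)
M(R, u) = -7 + u/R
c = I*√779403210/60 (c = √(-216496 + (-7 - 253/(-120))) = √(-216496 + (-7 - 253*(-1/120))) = √(-216496 + (-7 + 253/120)) = √(-216496 - 587/120) = √(-25980107/120) = I*√779403210/60 ≈ 465.3*I)
117690/276659 + c/429502 = 117690/276659 + (I*√779403210/60)/429502 = 117690*(1/276659) + (I*√779403210/60)*(1/429502) = 117690/276659 + I*√779403210/25770120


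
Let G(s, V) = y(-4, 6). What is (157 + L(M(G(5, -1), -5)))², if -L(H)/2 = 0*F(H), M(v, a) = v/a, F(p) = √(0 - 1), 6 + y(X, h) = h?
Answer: 24649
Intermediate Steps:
y(X, h) = -6 + h
G(s, V) = 0 (G(s, V) = -6 + 6 = 0)
F(p) = I (F(p) = √(-1) = I)
L(H) = 0 (L(H) = -0*I = -2*0 = 0)
(157 + L(M(G(5, -1), -5)))² = (157 + 0)² = 157² = 24649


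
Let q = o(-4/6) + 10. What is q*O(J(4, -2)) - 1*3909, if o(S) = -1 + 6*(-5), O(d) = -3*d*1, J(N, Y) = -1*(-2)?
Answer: -3783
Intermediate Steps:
J(N, Y) = 2
O(d) = -3*d
o(S) = -31 (o(S) = -1 - 30 = -31)
q = -21 (q = -31 + 10 = -21)
q*O(J(4, -2)) - 1*3909 = -(-63)*2 - 1*3909 = -21*(-6) - 3909 = 126 - 3909 = -3783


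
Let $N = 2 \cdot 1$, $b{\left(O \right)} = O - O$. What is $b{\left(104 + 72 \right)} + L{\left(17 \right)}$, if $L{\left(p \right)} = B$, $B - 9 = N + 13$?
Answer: $24$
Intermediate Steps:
$b{\left(O \right)} = 0$
$N = 2$
$B = 24$ ($B = 9 + \left(2 + 13\right) = 9 + 15 = 24$)
$L{\left(p \right)} = 24$
$b{\left(104 + 72 \right)} + L{\left(17 \right)} = 0 + 24 = 24$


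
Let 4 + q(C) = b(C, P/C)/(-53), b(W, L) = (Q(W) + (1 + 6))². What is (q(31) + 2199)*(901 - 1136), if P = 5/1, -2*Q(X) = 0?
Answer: -27327210/53 ≈ -5.1561e+5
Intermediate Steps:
Q(X) = 0 (Q(X) = -½*0 = 0)
P = 5 (P = 5*1 = 5)
b(W, L) = 49 (b(W, L) = (0 + (1 + 6))² = (0 + 7)² = 7² = 49)
q(C) = -261/53 (q(C) = -4 + 49/(-53) = -4 + 49*(-1/53) = -4 - 49/53 = -261/53)
(q(31) + 2199)*(901 - 1136) = (-261/53 + 2199)*(901 - 1136) = (116286/53)*(-235) = -27327210/53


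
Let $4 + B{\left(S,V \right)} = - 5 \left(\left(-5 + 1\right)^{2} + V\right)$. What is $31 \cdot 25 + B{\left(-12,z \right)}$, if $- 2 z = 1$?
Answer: $\frac{1387}{2} \approx 693.5$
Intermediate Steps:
$z = - \frac{1}{2}$ ($z = \left(- \frac{1}{2}\right) 1 = - \frac{1}{2} \approx -0.5$)
$B{\left(S,V \right)} = -84 - 5 V$ ($B{\left(S,V \right)} = -4 - 5 \left(\left(-5 + 1\right)^{2} + V\right) = -4 - 5 \left(\left(-4\right)^{2} + V\right) = -4 - 5 \left(16 + V\right) = -4 - \left(80 + 5 V\right) = -84 - 5 V$)
$31 \cdot 25 + B{\left(-12,z \right)} = 31 \cdot 25 - \frac{163}{2} = 775 + \left(-84 + \frac{5}{2}\right) = 775 - \frac{163}{2} = \frac{1387}{2}$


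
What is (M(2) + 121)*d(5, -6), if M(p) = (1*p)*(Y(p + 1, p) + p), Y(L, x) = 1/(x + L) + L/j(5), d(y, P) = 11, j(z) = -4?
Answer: 13629/10 ≈ 1362.9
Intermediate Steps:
Y(L, x) = 1/(L + x) - L/4 (Y(L, x) = 1/(x + L) + L/(-4) = 1/(L + x) + L*(-¼) = 1/(L + x) - L/4)
M(p) = p*(p + (4 - (1 + p)² - p*(1 + p))/(4*(1 + 2*p))) (M(p) = (1*p)*((4 - (p + 1)² - (p + 1)*p)/(4*((p + 1) + p)) + p) = p*((4 - (1 + p)² - (1 + p)*p)/(4*((1 + p) + p)) + p) = p*((4 - (1 + p)² - p*(1 + p))/(4*(1 + 2*p)) + p) = p*(p + (4 - (1 + p)² - p*(1 + p))/(4*(1 + 2*p))))
(M(2) + 121)*d(5, -6) = ((¼)*2*(3 + 2 + 6*2²)/(1 + 2*2) + 121)*11 = ((¼)*2*(3 + 2 + 6*4)/(1 + 4) + 121)*11 = ((¼)*2*(3 + 2 + 24)/5 + 121)*11 = ((¼)*2*(⅕)*29 + 121)*11 = (29/10 + 121)*11 = (1239/10)*11 = 13629/10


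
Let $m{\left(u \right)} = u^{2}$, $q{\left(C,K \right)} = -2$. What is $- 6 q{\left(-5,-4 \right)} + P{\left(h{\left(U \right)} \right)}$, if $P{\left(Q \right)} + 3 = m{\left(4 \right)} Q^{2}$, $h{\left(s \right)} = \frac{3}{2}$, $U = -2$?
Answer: $45$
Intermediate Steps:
$h{\left(s \right)} = \frac{3}{2}$ ($h{\left(s \right)} = 3 \cdot \frac{1}{2} = \frac{3}{2}$)
$P{\left(Q \right)} = -3 + 16 Q^{2}$ ($P{\left(Q \right)} = -3 + 4^{2} Q^{2} = -3 + 16 Q^{2}$)
$- 6 q{\left(-5,-4 \right)} + P{\left(h{\left(U \right)} \right)} = \left(-6\right) \left(-2\right) - \left(3 - 16 \left(\frac{3}{2}\right)^{2}\right) = 12 + \left(-3 + 16 \cdot \frac{9}{4}\right) = 12 + \left(-3 + 36\right) = 12 + 33 = 45$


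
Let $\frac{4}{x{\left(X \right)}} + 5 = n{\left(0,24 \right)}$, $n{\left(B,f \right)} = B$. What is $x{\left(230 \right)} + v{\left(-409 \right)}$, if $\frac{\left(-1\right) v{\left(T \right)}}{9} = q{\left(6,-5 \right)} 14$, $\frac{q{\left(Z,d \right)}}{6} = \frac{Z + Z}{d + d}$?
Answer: $\frac{4532}{5} \approx 906.4$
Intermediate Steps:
$q{\left(Z,d \right)} = \frac{6 Z}{d}$ ($q{\left(Z,d \right)} = 6 \frac{Z + Z}{d + d} = 6 \frac{2 Z}{2 d} = 6 \cdot 2 Z \frac{1}{2 d} = 6 \frac{Z}{d} = \frac{6 Z}{d}$)
$v{\left(T \right)} = \frac{4536}{5}$ ($v{\left(T \right)} = - 9 \cdot 6 \cdot 6 \frac{1}{-5} \cdot 14 = - 9 \cdot 6 \cdot 6 \left(- \frac{1}{5}\right) 14 = - 9 \left(\left(- \frac{36}{5}\right) 14\right) = \left(-9\right) \left(- \frac{504}{5}\right) = \frac{4536}{5}$)
$x{\left(X \right)} = - \frac{4}{5}$ ($x{\left(X \right)} = \frac{4}{-5 + 0} = \frac{4}{-5} = 4 \left(- \frac{1}{5}\right) = - \frac{4}{5}$)
$x{\left(230 \right)} + v{\left(-409 \right)} = - \frac{4}{5} + \frac{4536}{5} = \frac{4532}{5}$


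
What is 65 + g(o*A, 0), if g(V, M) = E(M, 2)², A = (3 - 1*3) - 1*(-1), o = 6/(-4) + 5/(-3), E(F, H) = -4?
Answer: 81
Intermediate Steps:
o = -19/6 (o = 6*(-¼) + 5*(-⅓) = -3/2 - 5/3 = -19/6 ≈ -3.1667)
A = 1 (A = (3 - 3) + 1 = 0 + 1 = 1)
g(V, M) = 16 (g(V, M) = (-4)² = 16)
65 + g(o*A, 0) = 65 + 16 = 81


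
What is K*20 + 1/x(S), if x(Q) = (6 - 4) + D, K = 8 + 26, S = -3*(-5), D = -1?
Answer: 681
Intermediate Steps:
S = 15
K = 34
x(Q) = 1 (x(Q) = (6 - 4) - 1 = 2 - 1 = 1)
K*20 + 1/x(S) = 34*20 + 1/1 = 680 + 1 = 681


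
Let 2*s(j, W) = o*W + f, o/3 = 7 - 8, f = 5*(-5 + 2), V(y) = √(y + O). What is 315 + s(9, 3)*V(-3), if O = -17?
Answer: 315 - 24*I*√5 ≈ 315.0 - 53.666*I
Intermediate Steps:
V(y) = √(-17 + y) (V(y) = √(y - 17) = √(-17 + y))
f = -15 (f = 5*(-3) = -15)
o = -3 (o = 3*(7 - 8) = 3*(-1) = -3)
s(j, W) = -15/2 - 3*W/2 (s(j, W) = (-3*W - 15)/2 = (-15 - 3*W)/2 = -15/2 - 3*W/2)
315 + s(9, 3)*V(-3) = 315 + (-15/2 - 3/2*3)*√(-17 - 3) = 315 + (-15/2 - 9/2)*√(-20) = 315 - 24*I*√5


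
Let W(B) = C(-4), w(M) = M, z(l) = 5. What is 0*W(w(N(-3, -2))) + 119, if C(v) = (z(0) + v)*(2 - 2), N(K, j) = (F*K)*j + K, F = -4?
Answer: 119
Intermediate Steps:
N(K, j) = K - 4*K*j (N(K, j) = (-4*K)*j + K = -4*K*j + K = K - 4*K*j)
C(v) = 0 (C(v) = (5 + v)*(2 - 2) = (5 + v)*0 = 0)
W(B) = 0
0*W(w(N(-3, -2))) + 119 = 0*0 + 119 = 0 + 119 = 119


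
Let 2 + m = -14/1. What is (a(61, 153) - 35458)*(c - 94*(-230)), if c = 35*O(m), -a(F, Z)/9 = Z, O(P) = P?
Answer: -775745100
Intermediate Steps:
m = -16 (m = -2 - 14/1 = -2 - 14*1 = -2 - 14 = -16)
a(F, Z) = -9*Z
c = -560 (c = 35*(-16) = -560)
(a(61, 153) - 35458)*(c - 94*(-230)) = (-9*153 - 35458)*(-560 - 94*(-230)) = (-1377 - 35458)*(-560 + 21620) = -36835*21060 = -775745100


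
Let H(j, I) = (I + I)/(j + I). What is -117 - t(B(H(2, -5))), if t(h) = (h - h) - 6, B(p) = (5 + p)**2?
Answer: -111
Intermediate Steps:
H(j, I) = 2*I/(I + j) (H(j, I) = (2*I)/(I + j) = 2*I/(I + j))
t(h) = -6 (t(h) = 0 - 6 = -6)
-117 - t(B(H(2, -5))) = -117 - 1*(-6) = -117 + 6 = -111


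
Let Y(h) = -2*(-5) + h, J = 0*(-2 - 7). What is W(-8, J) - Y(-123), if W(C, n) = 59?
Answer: 172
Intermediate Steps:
J = 0 (J = 0*(-9) = 0)
Y(h) = 10 + h
W(-8, J) - Y(-123) = 59 - (10 - 123) = 59 - 1*(-113) = 59 + 113 = 172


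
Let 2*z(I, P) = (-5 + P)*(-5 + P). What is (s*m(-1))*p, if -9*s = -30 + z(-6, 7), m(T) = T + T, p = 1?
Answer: -56/9 ≈ -6.2222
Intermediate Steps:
z(I, P) = (-5 + P)**2/2 (z(I, P) = ((-5 + P)*(-5 + P))/2 = (-5 + P)**2/2)
m(T) = 2*T
s = 28/9 (s = -(-30 + (-5 + 7)**2/2)/9 = -(-30 + (1/2)*2**2)/9 = -(-30 + (1/2)*4)/9 = -(-30 + 2)/9 = -1/9*(-28) = 28/9 ≈ 3.1111)
(s*m(-1))*p = (28*(2*(-1))/9)*1 = ((28/9)*(-2))*1 = -56/9*1 = -56/9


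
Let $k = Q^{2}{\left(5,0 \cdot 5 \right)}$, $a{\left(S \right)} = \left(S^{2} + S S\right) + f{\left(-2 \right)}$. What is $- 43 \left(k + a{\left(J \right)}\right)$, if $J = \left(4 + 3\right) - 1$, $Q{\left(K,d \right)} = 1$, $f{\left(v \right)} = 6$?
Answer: $-3397$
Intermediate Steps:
$J = 6$ ($J = 7 - 1 = 6$)
$a{\left(S \right)} = 6 + 2 S^{2}$ ($a{\left(S \right)} = \left(S^{2} + S S\right) + 6 = \left(S^{2} + S^{2}\right) + 6 = 2 S^{2} + 6 = 6 + 2 S^{2}$)
$k = 1$ ($k = 1^{2} = 1$)
$- 43 \left(k + a{\left(J \right)}\right) = - 43 \left(1 + \left(6 + 2 \cdot 6^{2}\right)\right) = - 43 \left(1 + \left(6 + 2 \cdot 36\right)\right) = - 43 \left(1 + \left(6 + 72\right)\right) = - 43 \left(1 + 78\right) = \left(-43\right) 79 = -3397$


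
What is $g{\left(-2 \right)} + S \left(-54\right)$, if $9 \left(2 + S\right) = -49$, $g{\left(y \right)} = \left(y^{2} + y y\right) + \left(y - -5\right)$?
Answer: $413$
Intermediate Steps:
$g{\left(y \right)} = 5 + y + 2 y^{2}$ ($g{\left(y \right)} = \left(y^{2} + y^{2}\right) + \left(y + 5\right) = 2 y^{2} + \left(5 + y\right) = 5 + y + 2 y^{2}$)
$S = - \frac{67}{9}$ ($S = -2 + \frac{1}{9} \left(-49\right) = -2 - \frac{49}{9} = - \frac{67}{9} \approx -7.4444$)
$g{\left(-2 \right)} + S \left(-54\right) = \left(5 - 2 + 2 \left(-2\right)^{2}\right) - -402 = \left(5 - 2 + 2 \cdot 4\right) + 402 = \left(5 - 2 + 8\right) + 402 = 11 + 402 = 413$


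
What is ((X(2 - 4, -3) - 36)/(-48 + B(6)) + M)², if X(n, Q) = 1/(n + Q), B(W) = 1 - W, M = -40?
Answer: 108555561/70225 ≈ 1545.8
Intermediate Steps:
X(n, Q) = 1/(Q + n)
((X(2 - 4, -3) - 36)/(-48 + B(6)) + M)² = ((1/(-3 + (2 - 4)) - 36)/(-48 + (1 - 1*6)) - 40)² = ((1/(-3 - 2) - 36)/(-48 + (1 - 6)) - 40)² = ((1/(-5) - 36)/(-48 - 5) - 40)² = ((-⅕ - 36)/(-53) - 40)² = (-181/5*(-1/53) - 40)² = (181/265 - 40)² = (-10419/265)² = 108555561/70225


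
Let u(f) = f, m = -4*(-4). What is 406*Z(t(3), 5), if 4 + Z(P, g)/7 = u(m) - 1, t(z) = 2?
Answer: 31262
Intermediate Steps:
m = 16
Z(P, g) = 77 (Z(P, g) = -28 + 7*(16 - 1) = -28 + 7*15 = -28 + 105 = 77)
406*Z(t(3), 5) = 406*77 = 31262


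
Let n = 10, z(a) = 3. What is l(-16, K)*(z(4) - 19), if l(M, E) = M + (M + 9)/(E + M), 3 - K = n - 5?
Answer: 2248/9 ≈ 249.78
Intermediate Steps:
K = -2 (K = 3 - (10 - 5) = 3 - 1*5 = 3 - 5 = -2)
l(M, E) = M + (9 + M)/(E + M)
l(-16, K)*(z(4) - 19) = ((9 - 16 + (-16)**2 - 2*(-16))/(-2 - 16))*(3 - 19) = ((9 - 16 + 256 + 32)/(-18))*(-16) = -1/18*281*(-16) = -281/18*(-16) = 2248/9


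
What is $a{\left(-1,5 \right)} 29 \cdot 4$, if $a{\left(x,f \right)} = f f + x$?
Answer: $2784$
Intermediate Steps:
$a{\left(x,f \right)} = x + f^{2}$ ($a{\left(x,f \right)} = f^{2} + x = x + f^{2}$)
$a{\left(-1,5 \right)} 29 \cdot 4 = \left(-1 + 5^{2}\right) 29 \cdot 4 = \left(-1 + 25\right) 29 \cdot 4 = 24 \cdot 29 \cdot 4 = 696 \cdot 4 = 2784$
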